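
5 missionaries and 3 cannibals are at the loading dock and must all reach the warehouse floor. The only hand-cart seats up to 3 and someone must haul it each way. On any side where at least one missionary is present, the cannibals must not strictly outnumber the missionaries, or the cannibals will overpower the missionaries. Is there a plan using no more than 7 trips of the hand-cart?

Yes — this plan uses 7 crossings (≤ 7):
1. 2 cannibals → the warehouse floor.  (the loading dock: 5M 1C; the warehouse floor: 0M 2C)
2. 1 cannibal ← the loading dock.  (the loading dock: 5M 2C; the warehouse floor: 0M 1C)
3. 2 missionaries and 1 cannibal → the warehouse floor.  (the loading dock: 3M 1C; the warehouse floor: 2M 2C)
4. 1 cannibal ← the loading dock.  (the loading dock: 3M 2C; the warehouse floor: 2M 1C)
5. 1 missionary and 2 cannibals → the warehouse floor.  (the loading dock: 2M 0C; the warehouse floor: 3M 3C)
6. 1 cannibal ← the loading dock.  (the loading dock: 2M 1C; the warehouse floor: 3M 2C)
7. 2 missionaries and 1 cannibal → the warehouse floor.  (the loading dock: 0M 0C; the warehouse floor: 5M 3C)

Yes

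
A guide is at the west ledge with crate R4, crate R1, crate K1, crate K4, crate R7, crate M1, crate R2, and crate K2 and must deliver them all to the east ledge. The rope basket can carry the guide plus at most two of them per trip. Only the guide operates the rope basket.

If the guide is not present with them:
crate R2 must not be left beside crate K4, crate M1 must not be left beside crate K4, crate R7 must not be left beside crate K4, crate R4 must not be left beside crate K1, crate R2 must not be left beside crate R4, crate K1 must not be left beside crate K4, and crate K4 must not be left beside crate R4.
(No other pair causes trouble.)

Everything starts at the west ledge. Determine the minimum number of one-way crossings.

13

Counting alone: the guide can take at most 2 across per trip to the east ledge, so moving all 8 needs at least 4 loaded trips out, with a return between consecutive ones — at least 7 crossings.
The safety rule pushes this higher. Following every safe sequence of crossings, the most of the 8 that can be at the east ledge as the rope basket arrives there on crossings 7, 9, 11 is 5, 6, 7 respectively — never all 8.
So no plan with fewer than 13 crossings exists, and this one achieves 13:
1. Guide goes to the east ledge with crate K4 and crate R4.  [the west ledge: crate K1, crate K2, crate M1, crate R1, crate R2, crate R7 | the east ledge: crate K4, crate R4]
2. Guide goes back to the west ledge with crate R4.  [the west ledge: crate K1, crate K2, crate M1, crate R1, crate R2, crate R4, crate R7 | the east ledge: crate K4]
3. Guide goes to the east ledge with crate R1 and crate R4.  [the west ledge: crate K1, crate K2, crate M1, crate R2, crate R7 | the east ledge: crate K4, crate R1, crate R4]
4. Guide goes back to the west ledge with crate R4.  [the west ledge: crate K1, crate K2, crate M1, crate R2, crate R4, crate R7 | the east ledge: crate K4, crate R1]
5. Guide goes to the east ledge with crate R4 and crate R7.  [the west ledge: crate K1, crate K2, crate M1, crate R2 | the east ledge: crate K4, crate R1, crate R4, crate R7]
6. Guide goes back to the west ledge with crate K4.  [the west ledge: crate K1, crate K2, crate K4, crate M1, crate R2 | the east ledge: crate R1, crate R4, crate R7]
7. Guide goes to the east ledge with crate K4 and crate M1.  [the west ledge: crate K1, crate K2, crate R2 | the east ledge: crate K4, crate M1, crate R1, crate R4, crate R7]
8. Guide goes back to the west ledge with crate K4.  [the west ledge: crate K1, crate K2, crate K4, crate R2 | the east ledge: crate M1, crate R1, crate R4, crate R7]
9. Guide goes to the east ledge with crate K1 and crate R2.  [the west ledge: crate K2, crate K4 | the east ledge: crate K1, crate M1, crate R1, crate R2, crate R4, crate R7]
10. Guide goes back to the west ledge with crate R4.  [the west ledge: crate K2, crate K4, crate R4 | the east ledge: crate K1, crate M1, crate R1, crate R2, crate R7]
11. Guide goes to the east ledge with crate K2 and crate R4.  [the west ledge: crate K4 | the east ledge: crate K1, crate K2, crate M1, crate R1, crate R2, crate R4, crate R7]
12. Guide goes back to the west ledge with crate R4.  [the west ledge: crate K4, crate R4 | the east ledge: crate K1, crate K2, crate M1, crate R1, crate R2, crate R7]
13. Guide goes to the east ledge with crate K4 and crate R4.  [the west ledge: — | the east ledge: crate K1, crate K2, crate K4, crate M1, crate R1, crate R2, crate R4, crate R7]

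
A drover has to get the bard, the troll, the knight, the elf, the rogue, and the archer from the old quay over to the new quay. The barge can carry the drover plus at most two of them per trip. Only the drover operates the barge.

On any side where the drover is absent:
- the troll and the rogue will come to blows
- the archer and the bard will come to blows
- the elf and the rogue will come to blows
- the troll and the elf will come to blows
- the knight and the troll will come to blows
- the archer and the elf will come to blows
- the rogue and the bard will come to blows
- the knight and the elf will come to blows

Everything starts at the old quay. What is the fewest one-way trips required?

impossible

Whatever the first load, the items left behind include a forbidden pair without the drover. No opening move is safe, so no plan exists.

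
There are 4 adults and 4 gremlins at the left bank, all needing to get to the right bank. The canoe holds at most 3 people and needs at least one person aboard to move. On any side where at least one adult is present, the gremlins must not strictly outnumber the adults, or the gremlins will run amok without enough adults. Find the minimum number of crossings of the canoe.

Counting alone: each trip to the right bank takes at most 3 across and each return brings at least 1 back, so after t trips out (and t−1 returns) at most 3t − (t−1) of the 8 are across; that first reaches 8 at t = 4, so at least 7 crossings are needed.
The safety rule pushes this higher. Following every safe sequence of crossings, the most of the 8 that can be at the right bank as the canoe arrives there on crossing 7 is 7 — never all 8.
So no plan with fewer than 9 crossings exists, and this one achieves 9:
1. 2 gremlins → the right bank.  (the left bank: 4A 2G; the right bank: 0A 2G)
2. 1 gremlin ← the left bank.  (the left bank: 4A 3G; the right bank: 0A 1G)
3. 3 gremlins → the right bank.  (the left bank: 4A 0G; the right bank: 0A 4G)
4. 1 gremlin ← the left bank.  (the left bank: 4A 1G; the right bank: 0A 3G)
5. 3 adults → the right bank.  (the left bank: 1A 1G; the right bank: 3A 3G)
6. 1 adult and 1 gremlin ← the left bank.  (the left bank: 2A 2G; the right bank: 2A 2G)
7. 2 adults → the right bank.  (the left bank: 0A 2G; the right bank: 4A 2G)
8. 1 gremlin ← the left bank.  (the left bank: 0A 3G; the right bank: 4A 1G)
9. 3 gremlins → the right bank.  (the left bank: 0A 0G; the right bank: 4A 4G)

9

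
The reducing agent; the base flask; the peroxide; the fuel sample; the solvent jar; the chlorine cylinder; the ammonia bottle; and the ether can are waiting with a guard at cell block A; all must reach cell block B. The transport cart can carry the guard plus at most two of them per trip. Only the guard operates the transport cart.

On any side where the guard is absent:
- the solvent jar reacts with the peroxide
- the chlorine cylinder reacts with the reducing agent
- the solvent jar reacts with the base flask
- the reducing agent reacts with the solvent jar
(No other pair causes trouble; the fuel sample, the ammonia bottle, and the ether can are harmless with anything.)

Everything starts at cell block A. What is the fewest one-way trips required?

Counting alone: the guard can take at most 2 across per trip to cell block B, so moving all 8 needs at least 4 loaded trips out, with a return between consecutive ones — at least 7 crossings.
The safety rule pushes this higher. Following every safe sequence of crossings, the most of the 8 that can be at cell block B as the transport cart arrives there on crossing 7 is 7 — never all 8.
So no plan with fewer than 9 crossings exists, and this one achieves 9:
1. Guard goes to cell block B with the reducing agent and the solvent jar.  [cell block A: the ammonia bottle, the base flask, the chlorine cylinder, the ether can, the fuel sample, the peroxide | cell block B: the reducing agent, the solvent jar]
2. Guard goes back to cell block A with the reducing agent.  [cell block A: the ammonia bottle, the base flask, the chlorine cylinder, the ether can, the fuel sample, the peroxide, the reducing agent | cell block B: the solvent jar]
3. Guard goes to cell block B with the base flask and the reducing agent.  [cell block A: the ammonia bottle, the chlorine cylinder, the ether can, the fuel sample, the peroxide | cell block B: the base flask, the reducing agent, the solvent jar]
4. Guard goes back to cell block A with the solvent jar.  [cell block A: the ammonia bottle, the chlorine cylinder, the ether can, the fuel sample, the peroxide, the solvent jar | cell block B: the base flask, the reducing agent]
5. Guard goes to cell block B with the fuel sample and the peroxide.  [cell block A: the ammonia bottle, the chlorine cylinder, the ether can, the solvent jar | cell block B: the base flask, the fuel sample, the peroxide, the reducing agent]
6. Guard goes back to cell block A alone.  [cell block A: the ammonia bottle, the chlorine cylinder, the ether can, the solvent jar | cell block B: the base flask, the fuel sample, the peroxide, the reducing agent]
7. Guard goes to cell block B with the ammonia bottle and the ether can.  [cell block A: the chlorine cylinder, the solvent jar | cell block B: the ammonia bottle, the base flask, the ether can, the fuel sample, the peroxide, the reducing agent]
8. Guard goes back to cell block A alone.  [cell block A: the chlorine cylinder, the solvent jar | cell block B: the ammonia bottle, the base flask, the ether can, the fuel sample, the peroxide, the reducing agent]
9. Guard goes to cell block B with the chlorine cylinder and the solvent jar.  [cell block A: — | cell block B: the ammonia bottle, the base flask, the chlorine cylinder, the ether can, the fuel sample, the peroxide, the reducing agent, the solvent jar]

9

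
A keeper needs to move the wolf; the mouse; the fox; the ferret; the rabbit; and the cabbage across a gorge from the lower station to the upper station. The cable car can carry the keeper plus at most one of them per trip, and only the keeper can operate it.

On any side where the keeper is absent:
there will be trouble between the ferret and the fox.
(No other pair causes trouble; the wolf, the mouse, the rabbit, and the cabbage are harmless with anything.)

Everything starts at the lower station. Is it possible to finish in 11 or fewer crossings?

Yes — this plan uses 11 crossings (≤ 11):
1. Keeper goes to the upper station with the fox.
2. Keeper goes back to the lower station alone.
3. Keeper goes to the upper station with the wolf.
4. Keeper goes back to the lower station alone.
5. Keeper goes to the upper station with the mouse.
6. Keeper goes back to the lower station alone.
7. Keeper goes to the upper station with the rabbit.
8. Keeper goes back to the lower station alone.
9. Keeper goes to the upper station with the cabbage.
10. Keeper goes back to the lower station alone.
11. Keeper goes to the upper station with the ferret.

Yes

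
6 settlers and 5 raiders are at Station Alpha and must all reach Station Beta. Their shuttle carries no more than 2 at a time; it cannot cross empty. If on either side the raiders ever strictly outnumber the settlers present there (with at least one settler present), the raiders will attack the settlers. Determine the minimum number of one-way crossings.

19

Counting alone: each trip to Station Beta takes at most 2 across and each return brings at least 1 back, so after t trips out (and t−1 returns) at most 2t − (t−1) of the 11 are across; that first reaches 11 at t = 10, so at least 19 crossings are needed.
The plan below uses exactly 19 crossings, so it is optimal:
1. 2 raiders → Station Beta.  (Station Alpha: 6S 3R; Station Beta: 0S 2R)
2. 1 raider ← Station Alpha.  (Station Alpha: 6S 4R; Station Beta: 0S 1R)
3. 2 raiders → Station Beta.  (Station Alpha: 6S 2R; Station Beta: 0S 3R)
4. 1 raider ← Station Alpha.  (Station Alpha: 6S 3R; Station Beta: 0S 2R)
5. 2 settlers → Station Beta.  (Station Alpha: 4S 3R; Station Beta: 2S 2R)
6. 1 raider ← Station Alpha.  (Station Alpha: 4S 4R; Station Beta: 2S 1R)
7. 1 settler and 1 raider → Station Beta.  (Station Alpha: 3S 3R; Station Beta: 3S 2R)
8. 1 settler ← Station Alpha.  (Station Alpha: 4S 3R; Station Beta: 2S 2R)
9. 1 settler and 1 raider → Station Beta.  (Station Alpha: 3S 2R; Station Beta: 3S 3R)
10. 1 raider ← Station Alpha.  (Station Alpha: 3S 3R; Station Beta: 3S 2R)
11. 1 settler and 1 raider → Station Beta.  (Station Alpha: 2S 2R; Station Beta: 4S 3R)
12. 1 settler ← Station Alpha.  (Station Alpha: 3S 2R; Station Beta: 3S 3R)
13. 1 settler and 1 raider → Station Beta.  (Station Alpha: 2S 1R; Station Beta: 4S 4R)
14. 1 raider ← Station Alpha.  (Station Alpha: 2S 2R; Station Beta: 4S 3R)
15. 1 settler and 1 raider → Station Beta.  (Station Alpha: 1S 1R; Station Beta: 5S 4R)
16. 1 settler ← Station Alpha.  (Station Alpha: 2S 1R; Station Beta: 4S 4R)
17. 1 settler and 1 raider → Station Beta.  (Station Alpha: 1S 0R; Station Beta: 5S 5R)
18. 1 raider ← Station Alpha.  (Station Alpha: 1S 1R; Station Beta: 5S 4R)
19. 1 settler and 1 raider → Station Beta.  (Station Alpha: 0S 0R; Station Beta: 6S 5R)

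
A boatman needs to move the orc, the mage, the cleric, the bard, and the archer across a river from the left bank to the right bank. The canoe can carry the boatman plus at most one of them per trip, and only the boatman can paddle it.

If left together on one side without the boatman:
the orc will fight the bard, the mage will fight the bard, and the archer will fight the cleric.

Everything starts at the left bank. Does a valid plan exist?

No

Whatever the first load, the items left behind include a forbidden pair without the boatman. No opening move is safe, so no plan exists.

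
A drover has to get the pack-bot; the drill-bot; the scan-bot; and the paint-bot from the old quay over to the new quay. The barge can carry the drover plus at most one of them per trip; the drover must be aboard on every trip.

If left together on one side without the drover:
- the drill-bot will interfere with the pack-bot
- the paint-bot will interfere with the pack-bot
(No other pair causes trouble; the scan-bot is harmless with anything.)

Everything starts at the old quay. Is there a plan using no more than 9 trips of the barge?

Yes — this plan uses 9 crossings (≤ 9):
1. Drover goes to the new quay with the pack-bot.
2. Drover goes back to the old quay alone.
3. Drover goes to the new quay with the drill-bot.
4. Drover goes back to the old quay with the pack-bot.
5. Drover goes to the new quay with the paint-bot.
6. Drover goes back to the old quay alone.
7. Drover goes to the new quay with the scan-bot.
8. Drover goes back to the old quay alone.
9. Drover goes to the new quay with the pack-bot.

Yes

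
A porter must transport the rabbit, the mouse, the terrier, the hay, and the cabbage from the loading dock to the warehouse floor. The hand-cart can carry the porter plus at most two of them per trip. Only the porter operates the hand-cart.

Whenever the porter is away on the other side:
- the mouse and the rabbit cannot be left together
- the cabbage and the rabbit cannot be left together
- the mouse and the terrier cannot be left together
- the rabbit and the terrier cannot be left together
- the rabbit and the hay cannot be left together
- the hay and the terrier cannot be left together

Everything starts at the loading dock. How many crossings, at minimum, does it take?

7

Counting alone: the porter can take at most 2 across per trip to the warehouse floor, so moving all 5 needs at least 3 loaded trips out, with a return between consecutive ones — at least 5 crossings.
The safety rule pushes this higher. Following every safe sequence of crossings, the most of the 5 that can be at the warehouse floor as the hand-cart arrives there on crossing 5 is 4 — never all 5.
So no plan with fewer than 7 crossings exists, and this one achieves 7:
1. Porter goes to the warehouse floor with the rabbit and the terrier.
2. Porter goes back to the loading dock with the rabbit.
3. Porter goes to the warehouse floor with the cabbage and the rabbit.
4. Porter goes back to the loading dock with the rabbit.
5. Porter goes to the warehouse floor with the hay and the mouse.
6. Porter goes back to the loading dock with the terrier.
7. Porter goes to the warehouse floor with the rabbit and the terrier.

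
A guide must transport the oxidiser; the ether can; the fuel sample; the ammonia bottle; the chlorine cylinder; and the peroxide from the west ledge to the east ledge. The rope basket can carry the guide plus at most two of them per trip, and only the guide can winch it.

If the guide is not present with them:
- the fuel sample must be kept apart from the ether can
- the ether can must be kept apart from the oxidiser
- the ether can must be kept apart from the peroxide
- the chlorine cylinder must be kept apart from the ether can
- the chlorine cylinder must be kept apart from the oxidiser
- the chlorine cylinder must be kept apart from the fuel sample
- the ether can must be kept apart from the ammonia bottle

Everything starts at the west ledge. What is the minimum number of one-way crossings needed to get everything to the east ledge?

9

Counting alone: the guide can take at most 2 across per trip to the east ledge, so moving all 6 needs at least 3 loaded trips out, with a return between consecutive ones — at least 5 crossings.
The safety rule pushes this higher. Following every safe sequence of crossings, the most of the 6 that can be at the east ledge as the rope basket arrives there on crossings 5, 7 is 4, 5 respectively — never all 6.
So no plan with fewer than 9 crossings exists, and this one achieves 9:
1. Guide goes to the east ledge with the chlorine cylinder and the ether can.  [the west ledge: the ammonia bottle, the fuel sample, the oxidiser, the peroxide | the east ledge: the chlorine cylinder, the ether can]
2. Guide goes back to the west ledge with the ether can.  [the west ledge: the ammonia bottle, the ether can, the fuel sample, the oxidiser, the peroxide | the east ledge: the chlorine cylinder]
3. Guide goes to the east ledge with the ammonia bottle and the ether can.  [the west ledge: the fuel sample, the oxidiser, the peroxide | the east ledge: the ammonia bottle, the chlorine cylinder, the ether can]
4. Guide goes back to the west ledge with the ether can.  [the west ledge: the ether can, the fuel sample, the oxidiser, the peroxide | the east ledge: the ammonia bottle, the chlorine cylinder]
5. Guide goes to the east ledge with the ether can and the peroxide.  [the west ledge: the fuel sample, the oxidiser | the east ledge: the ammonia bottle, the chlorine cylinder, the ether can, the peroxide]
6. Guide goes back to the west ledge with the ether can.  [the west ledge: the ether can, the fuel sample, the oxidiser | the east ledge: the ammonia bottle, the chlorine cylinder, the peroxide]
7. Guide goes to the east ledge with the fuel sample and the oxidiser.  [the west ledge: the ether can | the east ledge: the ammonia bottle, the chlorine cylinder, the fuel sample, the oxidiser, the peroxide]
8. Guide goes back to the west ledge with the chlorine cylinder.  [the west ledge: the chlorine cylinder, the ether can | the east ledge: the ammonia bottle, the fuel sample, the oxidiser, the peroxide]
9. Guide goes to the east ledge with the chlorine cylinder and the ether can.  [the west ledge: — | the east ledge: the ammonia bottle, the chlorine cylinder, the ether can, the fuel sample, the oxidiser, the peroxide]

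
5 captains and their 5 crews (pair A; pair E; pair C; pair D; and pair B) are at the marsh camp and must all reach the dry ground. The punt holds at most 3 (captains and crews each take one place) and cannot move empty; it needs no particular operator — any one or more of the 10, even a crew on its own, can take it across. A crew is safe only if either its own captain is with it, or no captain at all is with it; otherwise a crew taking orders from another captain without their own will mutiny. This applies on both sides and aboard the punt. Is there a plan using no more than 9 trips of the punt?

No

Counting alone: each trip to the dry ground takes at most 3 across and each return brings at least 1 back, so after t trips out (and t−1 returns) at most 3t − (t−1) of the 10 are across; that first reaches 10 at t = 5, so at least 9 crossings are needed.
The safety rule pushes this higher. Following every safe sequence of crossings, the most of the 10 that can be at the dry ground as the punt arrives there on crossing 9 is 9 — never all 10.
So the move cannot be finished within 9 crossings. (The shortest complete plan takes 11:)
1. captain A and crew A cross → the dry ground.
2. captain A crosses ← the marsh camp.
3. crew C, crew D, and crew E cross → the dry ground.
4. crew A crosses ← the marsh camp.
5. captain C, captain D, and captain E cross → the dry ground.
6. captain E and crew E cross ← the marsh camp.
7. captain A, captain B, and captain E cross → the dry ground.
8. crew C crosses ← the marsh camp.
9. crew A and crew E cross → the dry ground.
10. crew A crosses ← the marsh camp.
11. crew A, crew B, and crew C cross → the dry ground.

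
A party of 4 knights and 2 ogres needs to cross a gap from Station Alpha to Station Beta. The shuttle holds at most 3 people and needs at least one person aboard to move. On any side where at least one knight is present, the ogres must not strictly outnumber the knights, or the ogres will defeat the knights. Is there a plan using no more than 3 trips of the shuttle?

Counting alone: each trip to Station Beta takes at most 3 across and each return brings at least 1 back, so after t trips out (and t−1 returns) at most 3t − (t−1) of the 6 are across; that first reaches 6 at t = 3, so at least 5 crossings are needed.
Since 3 < 5, 3 crossings cannot be enough. (The shortest complete plan in fact takes 5:)
1. 2 ogres → Station Beta.  (Station Alpha: 4K 0O; Station Beta: 0K 2O)
2. 1 ogre ← Station Alpha.  (Station Alpha: 4K 1O; Station Beta: 0K 1O)
3. 2 knights and 1 ogre → Station Beta.  (Station Alpha: 2K 0O; Station Beta: 2K 2O)
4. 1 ogre ← Station Alpha.  (Station Alpha: 2K 1O; Station Beta: 2K 1O)
5. 2 knights and 1 ogre → Station Beta.  (Station Alpha: 0K 0O; Station Beta: 4K 2O)

No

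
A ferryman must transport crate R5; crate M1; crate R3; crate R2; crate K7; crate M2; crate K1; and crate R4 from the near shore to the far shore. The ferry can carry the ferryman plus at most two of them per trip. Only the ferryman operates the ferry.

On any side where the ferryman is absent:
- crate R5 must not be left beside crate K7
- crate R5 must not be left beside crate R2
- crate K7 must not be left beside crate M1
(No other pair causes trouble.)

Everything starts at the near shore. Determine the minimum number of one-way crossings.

Counting alone: the ferryman can take at most 2 across per trip to the far shore, so moving all 8 needs at least 4 loaded trips out, with a return between consecutive ones — at least 7 crossings.
The plan below uses exactly 7 crossings, so it is optimal:
1. Ferryman goes to the far shore with crate M1 and crate R5.  [the near shore: crate K1, crate K7, crate M2, crate R2, crate R3, crate R4 | the far shore: crate M1, crate R5]
2. Ferryman goes back to the near shore alone.  [the near shore: crate K1, crate K7, crate M2, crate R2, crate R3, crate R4 | the far shore: crate M1, crate R5]
3. Ferryman goes to the far shore with crate M2 and crate R3.  [the near shore: crate K1, crate K7, crate R2, crate R4 | the far shore: crate M1, crate M2, crate R3, crate R5]
4. Ferryman goes back to the near shore alone.  [the near shore: crate K1, crate K7, crate R2, crate R4 | the far shore: crate M1, crate M2, crate R3, crate R5]
5. Ferryman goes to the far shore with crate K1 and crate R4.  [the near shore: crate K7, crate R2 | the far shore: crate K1, crate M1, crate M2, crate R3, crate R4, crate R5]
6. Ferryman goes back to the near shore alone.  [the near shore: crate K7, crate R2 | the far shore: crate K1, crate M1, crate M2, crate R3, crate R4, crate R5]
7. Ferryman goes to the far shore with crate K7 and crate R2.  [the near shore: — | the far shore: crate K1, crate K7, crate M1, crate M2, crate R2, crate R3, crate R4, crate R5]

7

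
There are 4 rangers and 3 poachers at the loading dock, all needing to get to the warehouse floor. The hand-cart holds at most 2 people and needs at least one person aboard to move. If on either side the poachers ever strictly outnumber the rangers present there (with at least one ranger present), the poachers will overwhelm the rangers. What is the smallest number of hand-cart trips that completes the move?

11

Counting alone: each trip to the warehouse floor takes at most 2 across and each return brings at least 1 back, so after t trips out (and t−1 returns) at most 2t − (t−1) of the 7 are across; that first reaches 7 at t = 6, so at least 11 crossings are needed.
The plan below uses exactly 11 crossings, so it is optimal:
1. 2 poachers → the warehouse floor.  (the loading dock: 4R 1P; the warehouse floor: 0R 2P)
2. 1 poacher ← the loading dock.  (the loading dock: 4R 2P; the warehouse floor: 0R 1P)
3. 2 poachers → the warehouse floor.  (the loading dock: 4R 0P; the warehouse floor: 0R 3P)
4. 1 poacher ← the loading dock.  (the loading dock: 4R 1P; the warehouse floor: 0R 2P)
5. 2 rangers → the warehouse floor.  (the loading dock: 2R 1P; the warehouse floor: 2R 2P)
6. 1 poacher ← the loading dock.  (the loading dock: 2R 2P; the warehouse floor: 2R 1P)
7. 1 ranger and 1 poacher → the warehouse floor.  (the loading dock: 1R 1P; the warehouse floor: 3R 2P)
8. 1 ranger ← the loading dock.  (the loading dock: 2R 1P; the warehouse floor: 2R 2P)
9. 1 ranger and 1 poacher → the warehouse floor.  (the loading dock: 1R 0P; the warehouse floor: 3R 3P)
10. 1 poacher ← the loading dock.  (the loading dock: 1R 1P; the warehouse floor: 3R 2P)
11. 1 ranger and 1 poacher → the warehouse floor.  (the loading dock: 0R 0P; the warehouse floor: 4R 3P)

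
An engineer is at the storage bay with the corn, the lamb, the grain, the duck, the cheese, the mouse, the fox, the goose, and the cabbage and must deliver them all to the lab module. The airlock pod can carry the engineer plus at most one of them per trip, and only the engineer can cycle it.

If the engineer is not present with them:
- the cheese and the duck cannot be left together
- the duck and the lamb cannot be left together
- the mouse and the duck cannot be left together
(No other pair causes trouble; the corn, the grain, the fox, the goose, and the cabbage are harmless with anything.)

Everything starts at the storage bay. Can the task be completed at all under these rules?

Following every safe sequence of crossings from the start, the most of the 9 that can be at the lab module as the airlock pod arrives there on crossings 1, 3, 5, 7, 9, 11, 13 is 1, 2, 3, 4, 5, 6, 7 respectively; the best ever achieved is 7 of 9.
From crossing 15 on, no configuration arises that was not already reachable earlier: only 288 distinct safe configurations (who is on which side, and where the airlock pod is) can ever be reached, none of them has everyone across, and every continuation just revisits them. So no valid plan exists.

No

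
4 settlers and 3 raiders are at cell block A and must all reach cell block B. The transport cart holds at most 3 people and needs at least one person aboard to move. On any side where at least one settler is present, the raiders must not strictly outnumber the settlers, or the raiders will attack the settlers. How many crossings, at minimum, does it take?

Counting alone: each trip to cell block B takes at most 3 across and each return brings at least 1 back, so after t trips out (and t−1 returns) at most 3t − (t−1) of the 7 are across; that first reaches 7 at t = 3, so at least 5 crossings are needed.
The plan below uses exactly 5 crossings, so it is optimal:
1. 3 raiders → cell block B.  (cell block A: 4S 0R; cell block B: 0S 3R)
2. 1 raider ← cell block A.  (cell block A: 4S 1R; cell block B: 0S 2R)
3. 3 settlers → cell block B.  (cell block A: 1S 1R; cell block B: 3S 2R)
4. 1 settler ← cell block A.  (cell block A: 2S 1R; cell block B: 2S 2R)
5. 2 settlers and 1 raider → cell block B.  (cell block A: 0S 0R; cell block B: 4S 3R)

5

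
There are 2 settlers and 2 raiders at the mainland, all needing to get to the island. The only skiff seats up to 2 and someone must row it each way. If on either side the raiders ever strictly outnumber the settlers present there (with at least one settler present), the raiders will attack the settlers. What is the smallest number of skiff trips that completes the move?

5

Counting alone: each trip to the island takes at most 2 across and each return brings at least 1 back, so after t trips out (and t−1 returns) at most 2t − (t−1) of the 4 are across; that first reaches 4 at t = 3, so at least 5 crossings are needed.
The plan below uses exactly 5 crossings, so it is optimal:
1. 2 raiders → the island.  (the mainland: 2S 0R; the island: 0S 2R)
2. 1 raider ← the mainland.  (the mainland: 2S 1R; the island: 0S 1R)
3. 2 settlers → the island.  (the mainland: 0S 1R; the island: 2S 1R)
4. 1 raider ← the mainland.  (the mainland: 0S 2R; the island: 2S 0R)
5. 2 raiders → the island.  (the mainland: 0S 0R; the island: 2S 2R)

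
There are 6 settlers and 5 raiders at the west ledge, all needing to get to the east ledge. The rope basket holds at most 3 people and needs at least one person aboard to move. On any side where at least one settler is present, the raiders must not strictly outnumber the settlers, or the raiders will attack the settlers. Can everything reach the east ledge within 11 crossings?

Yes — this plan uses 9 crossings (≤ 11):
1. 3 raiders → the east ledge.  (the west ledge: 6S 2R; the east ledge: 0S 3R)
2. 1 raider ← the west ledge.  (the west ledge: 6S 3R; the east ledge: 0S 2R)
3. 3 settlers → the east ledge.  (the west ledge: 3S 3R; the east ledge: 3S 2R)
4. 1 settler ← the west ledge.  (the west ledge: 4S 3R; the east ledge: 2S 2R)
5. 2 settlers and 1 raider → the east ledge.  (the west ledge: 2S 2R; the east ledge: 4S 3R)
6. 1 settler ← the west ledge.  (the west ledge: 3S 2R; the east ledge: 3S 3R)
7. 2 settlers and 1 raider → the east ledge.  (the west ledge: 1S 1R; the east ledge: 5S 4R)
8. 1 settler ← the west ledge.  (the west ledge: 2S 1R; the east ledge: 4S 4R)
9. 2 settlers and 1 raider → the east ledge.  (the west ledge: 0S 0R; the east ledge: 6S 5R)

Yes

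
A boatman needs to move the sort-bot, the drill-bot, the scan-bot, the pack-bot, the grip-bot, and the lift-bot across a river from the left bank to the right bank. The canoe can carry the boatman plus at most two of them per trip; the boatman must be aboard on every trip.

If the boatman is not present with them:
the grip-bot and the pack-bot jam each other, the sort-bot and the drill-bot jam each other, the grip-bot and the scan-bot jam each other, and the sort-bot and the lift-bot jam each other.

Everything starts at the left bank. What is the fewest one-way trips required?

7

Counting alone: the boatman can take at most 2 across per trip to the right bank, so moving all 6 needs at least 3 loaded trips out, with a return between consecutive ones — at least 5 crossings.
The safety rule pushes this higher. Following every safe sequence of crossings, the most of the 6 that can be at the right bank as the canoe arrives there on crossing 5 is 5 — never all 6.
So no plan with fewer than 7 crossings exists, and this one achieves 7:
1. Boatman goes to the right bank with the grip-bot and the sort-bot.  [the left bank: the drill-bot, the lift-bot, the pack-bot, the scan-bot | the right bank: the grip-bot, the sort-bot]
2. Boatman goes back to the left bank alone.  [the left bank: the drill-bot, the lift-bot, the pack-bot, the scan-bot | the right bank: the grip-bot, the sort-bot]
3. Boatman goes to the right bank with the drill-bot and the scan-bot.  [the left bank: the lift-bot, the pack-bot | the right bank: the drill-bot, the grip-bot, the scan-bot, the sort-bot]
4. Boatman goes back to the left bank with the grip-bot and the sort-bot.  [the left bank: the grip-bot, the lift-bot, the pack-bot, the sort-bot | the right bank: the drill-bot, the scan-bot]
5. Boatman goes to the right bank with the lift-bot and the pack-bot.  [the left bank: the grip-bot, the sort-bot | the right bank: the drill-bot, the lift-bot, the pack-bot, the scan-bot]
6. Boatman goes back to the left bank alone.  [the left bank: the grip-bot, the sort-bot | the right bank: the drill-bot, the lift-bot, the pack-bot, the scan-bot]
7. Boatman goes to the right bank with the grip-bot and the sort-bot.  [the left bank: — | the right bank: the drill-bot, the grip-bot, the lift-bot, the pack-bot, the scan-bot, the sort-bot]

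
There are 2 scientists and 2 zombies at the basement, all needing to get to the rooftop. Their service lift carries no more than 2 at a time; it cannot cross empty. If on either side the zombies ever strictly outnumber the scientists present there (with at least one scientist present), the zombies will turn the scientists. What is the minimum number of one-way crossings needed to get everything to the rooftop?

5

Counting alone: each trip to the rooftop takes at most 2 across and each return brings at least 1 back, so after t trips out (and t−1 returns) at most 2t − (t−1) of the 4 are across; that first reaches 4 at t = 3, so at least 5 crossings are needed.
The plan below uses exactly 5 crossings, so it is optimal:
1. 2 zombies → the rooftop.  (the basement: 2S 0Z; the rooftop: 0S 2Z)
2. 1 zombie ← the basement.  (the basement: 2S 1Z; the rooftop: 0S 1Z)
3. 2 scientists → the rooftop.  (the basement: 0S 1Z; the rooftop: 2S 1Z)
4. 1 zombie ← the basement.  (the basement: 0S 2Z; the rooftop: 2S 0Z)
5. 2 zombies → the rooftop.  (the basement: 0S 0Z; the rooftop: 2S 2Z)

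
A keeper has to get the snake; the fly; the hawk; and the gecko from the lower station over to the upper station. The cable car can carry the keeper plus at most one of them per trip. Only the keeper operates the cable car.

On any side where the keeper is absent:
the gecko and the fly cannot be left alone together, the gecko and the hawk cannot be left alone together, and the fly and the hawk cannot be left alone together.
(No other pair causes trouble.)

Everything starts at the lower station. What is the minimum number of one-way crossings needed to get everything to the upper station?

Whatever the first load, the items left behind include a forbidden pair without the keeper. No opening move is safe, so no plan exists.

impossible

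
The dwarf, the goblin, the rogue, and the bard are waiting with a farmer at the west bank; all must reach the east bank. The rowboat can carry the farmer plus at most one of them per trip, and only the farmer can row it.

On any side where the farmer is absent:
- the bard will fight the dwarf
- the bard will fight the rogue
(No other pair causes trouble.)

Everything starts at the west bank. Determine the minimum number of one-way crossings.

Counting alone: the farmer can take at most 1 across per trip to the east bank, so moving all 4 needs at least 4 loaded trips out, with a return between consecutive ones — at least 7 crossings.
The safety rule pushes this higher. Following every safe sequence of crossings, the most of the 4 that can be at the east bank as the rowboat arrives there on crossing 7 is 3 — never all 4.
So no plan with fewer than 9 crossings exists, and this one achieves 9:
1. Farmer goes to the east bank with the bard.
2. Farmer goes back to the west bank alone.
3. Farmer goes to the east bank with the dwarf.
4. Farmer goes back to the west bank with the bard.
5. Farmer goes to the east bank with the rogue.
6. Farmer goes back to the west bank alone.
7. Farmer goes to the east bank with the goblin.
8. Farmer goes back to the west bank alone.
9. Farmer goes to the east bank with the bard.

9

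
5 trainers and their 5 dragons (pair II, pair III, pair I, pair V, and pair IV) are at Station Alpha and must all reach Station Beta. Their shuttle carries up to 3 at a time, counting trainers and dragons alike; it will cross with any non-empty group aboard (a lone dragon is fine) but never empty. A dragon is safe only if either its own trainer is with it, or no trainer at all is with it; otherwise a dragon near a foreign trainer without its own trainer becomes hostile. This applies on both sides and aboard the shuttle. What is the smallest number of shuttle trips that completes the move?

Counting alone: each trip to Station Beta takes at most 3 across and each return brings at least 1 back, so after t trips out (and t−1 returns) at most 3t − (t−1) of the 10 are across; that first reaches 10 at t = 5, so at least 9 crossings are needed.
The safety rule pushes this higher. Following every safe sequence of crossings, the most of the 10 that can be at Station Beta as the shuttle arrives there on crossing 9 is 9 — never all 10.
So no plan with fewer than 11 crossings exists, and this one achieves 11:
1. dragon II and trainer II cross → Station Beta.
2. trainer II crosses ← Station Alpha.
3. dragon I, dragon III, and dragon V cross → Station Beta.
4. dragon II crosses ← Station Alpha.
5. trainer I, trainer III, and trainer V cross → Station Beta.
6. dragon III and trainer III cross ← Station Alpha.
7. trainer II, trainer III, and trainer IV cross → Station Beta.
8. dragon I crosses ← Station Alpha.
9. dragon II and dragon III cross → Station Beta.
10. dragon II crosses ← Station Alpha.
11. dragon I, dragon II, and dragon IV cross → Station Beta.

11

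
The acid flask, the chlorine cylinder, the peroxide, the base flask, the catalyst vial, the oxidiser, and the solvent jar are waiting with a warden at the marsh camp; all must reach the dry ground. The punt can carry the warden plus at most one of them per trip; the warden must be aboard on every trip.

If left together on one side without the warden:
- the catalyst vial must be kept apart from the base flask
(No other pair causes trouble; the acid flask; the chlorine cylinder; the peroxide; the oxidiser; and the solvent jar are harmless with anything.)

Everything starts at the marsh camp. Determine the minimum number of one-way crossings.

13

Counting alone: the warden can take at most 1 across per trip to the dry ground, so moving all 7 needs at least 7 loaded trips out, with a return between consecutive ones — at least 13 crossings.
The plan below uses exactly 13 crossings, so it is optimal:
1. Warden goes to the dry ground with the base flask.  [the marsh camp: the acid flask, the catalyst vial, the chlorine cylinder, the oxidiser, the peroxide, the solvent jar | the dry ground: the base flask]
2. Warden goes back to the marsh camp alone.  [the marsh camp: the acid flask, the catalyst vial, the chlorine cylinder, the oxidiser, the peroxide, the solvent jar | the dry ground: the base flask]
3. Warden goes to the dry ground with the acid flask.  [the marsh camp: the catalyst vial, the chlorine cylinder, the oxidiser, the peroxide, the solvent jar | the dry ground: the acid flask, the base flask]
4. Warden goes back to the marsh camp alone.  [the marsh camp: the catalyst vial, the chlorine cylinder, the oxidiser, the peroxide, the solvent jar | the dry ground: the acid flask, the base flask]
5. Warden goes to the dry ground with the chlorine cylinder.  [the marsh camp: the catalyst vial, the oxidiser, the peroxide, the solvent jar | the dry ground: the acid flask, the base flask, the chlorine cylinder]
6. Warden goes back to the marsh camp alone.  [the marsh camp: the catalyst vial, the oxidiser, the peroxide, the solvent jar | the dry ground: the acid flask, the base flask, the chlorine cylinder]
7. Warden goes to the dry ground with the peroxide.  [the marsh camp: the catalyst vial, the oxidiser, the solvent jar | the dry ground: the acid flask, the base flask, the chlorine cylinder, the peroxide]
8. Warden goes back to the marsh camp alone.  [the marsh camp: the catalyst vial, the oxidiser, the solvent jar | the dry ground: the acid flask, the base flask, the chlorine cylinder, the peroxide]
9. Warden goes to the dry ground with the oxidiser.  [the marsh camp: the catalyst vial, the solvent jar | the dry ground: the acid flask, the base flask, the chlorine cylinder, the oxidiser, the peroxide]
10. Warden goes back to the marsh camp alone.  [the marsh camp: the catalyst vial, the solvent jar | the dry ground: the acid flask, the base flask, the chlorine cylinder, the oxidiser, the peroxide]
11. Warden goes to the dry ground with the solvent jar.  [the marsh camp: the catalyst vial | the dry ground: the acid flask, the base flask, the chlorine cylinder, the oxidiser, the peroxide, the solvent jar]
12. Warden goes back to the marsh camp alone.  [the marsh camp: the catalyst vial | the dry ground: the acid flask, the base flask, the chlorine cylinder, the oxidiser, the peroxide, the solvent jar]
13. Warden goes to the dry ground with the catalyst vial.  [the marsh camp: — | the dry ground: the acid flask, the base flask, the catalyst vial, the chlorine cylinder, the oxidiser, the peroxide, the solvent jar]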